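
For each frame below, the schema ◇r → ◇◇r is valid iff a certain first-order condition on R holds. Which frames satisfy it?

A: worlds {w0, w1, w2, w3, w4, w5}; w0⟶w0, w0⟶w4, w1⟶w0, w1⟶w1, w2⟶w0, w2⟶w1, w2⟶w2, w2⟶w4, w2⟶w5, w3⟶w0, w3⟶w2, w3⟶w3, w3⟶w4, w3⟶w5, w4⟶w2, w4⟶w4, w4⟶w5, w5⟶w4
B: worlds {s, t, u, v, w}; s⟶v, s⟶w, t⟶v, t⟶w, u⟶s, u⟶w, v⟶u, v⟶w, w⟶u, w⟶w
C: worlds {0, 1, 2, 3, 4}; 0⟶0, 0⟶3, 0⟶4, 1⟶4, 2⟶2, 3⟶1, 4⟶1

Frame correspondent (Sahlqvist): ∀x ∀y (xRy → ∃w (y = w ∧ xR²w)) — i.e. a generalized confluence (Geach) condition.
A: holds.
B: fails — sRv but no w* with v=w* and sR²w*.
C: fails — 1R4 but no w with 4=w and 1R²w.
Valid on: A.

A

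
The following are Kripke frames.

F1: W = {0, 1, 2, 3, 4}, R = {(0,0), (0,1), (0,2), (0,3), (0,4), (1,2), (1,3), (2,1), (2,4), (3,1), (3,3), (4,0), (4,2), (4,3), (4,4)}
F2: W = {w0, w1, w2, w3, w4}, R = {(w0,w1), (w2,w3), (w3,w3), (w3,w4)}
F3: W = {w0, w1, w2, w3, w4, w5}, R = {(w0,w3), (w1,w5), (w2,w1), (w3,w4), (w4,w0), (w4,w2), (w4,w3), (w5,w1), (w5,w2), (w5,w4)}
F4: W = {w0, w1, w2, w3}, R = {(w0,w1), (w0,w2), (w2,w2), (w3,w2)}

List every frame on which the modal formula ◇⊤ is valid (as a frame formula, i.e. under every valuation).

Frame correspondent (Sahlqvist): ∀x ∃y Rxy — i.e. seriality.
F1: condition met.
F2: fails — world w1 has no successor.
F3: condition met.
F4: fails — world w1 has no successor.

F1, F3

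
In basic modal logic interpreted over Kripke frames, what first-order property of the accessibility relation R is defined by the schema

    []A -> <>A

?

Suppose □A→◇A is valid. At any x set V(A)=W. Then □A at x, so ◇A at x, so x has a successor.

Seriality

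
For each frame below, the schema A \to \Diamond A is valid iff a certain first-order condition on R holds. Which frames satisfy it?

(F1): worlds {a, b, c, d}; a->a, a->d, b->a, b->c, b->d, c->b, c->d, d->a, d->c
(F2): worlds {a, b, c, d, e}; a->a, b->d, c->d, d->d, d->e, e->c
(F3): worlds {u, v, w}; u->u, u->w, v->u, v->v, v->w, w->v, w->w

This is the axiom for reflexivity; its first-order frame correspondent is \forall x Rxx.
(F1): fails — world b does not see itself.
(F2): fails — world b does not see itself.
(F3): condition met.

(F3)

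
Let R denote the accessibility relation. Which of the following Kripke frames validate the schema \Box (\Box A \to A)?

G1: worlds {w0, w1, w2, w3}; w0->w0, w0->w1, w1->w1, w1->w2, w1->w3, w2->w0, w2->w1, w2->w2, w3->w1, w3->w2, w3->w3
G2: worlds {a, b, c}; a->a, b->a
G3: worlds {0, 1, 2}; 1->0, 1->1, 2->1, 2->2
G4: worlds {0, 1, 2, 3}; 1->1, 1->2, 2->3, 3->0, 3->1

Frame correspondent (Sahlqvist): \forall x \forall y (Rxy \to Ryy) — i.e. shift-reflexivity.
G1: ✓.
G2: ✓.
G3: fails — R10 but not R00.
G4: fails — R12 but not R22.

G1, G2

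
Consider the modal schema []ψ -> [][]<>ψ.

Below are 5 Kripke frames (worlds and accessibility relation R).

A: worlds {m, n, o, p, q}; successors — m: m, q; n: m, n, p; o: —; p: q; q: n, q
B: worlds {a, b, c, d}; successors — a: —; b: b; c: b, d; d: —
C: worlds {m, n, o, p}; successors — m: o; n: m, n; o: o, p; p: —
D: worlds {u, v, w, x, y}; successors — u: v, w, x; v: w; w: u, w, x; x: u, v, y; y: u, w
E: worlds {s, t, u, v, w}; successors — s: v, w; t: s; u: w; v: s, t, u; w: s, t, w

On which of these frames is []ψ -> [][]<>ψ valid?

The schema corresponds to a generalized confluence (Geach) condition: forall x forall z (x R^2 z -> exists w (xRw & zRw)).
A: fails — nR²p but no w with nRw and pRw.
B: condition met.
C: fails — mR²p but no w with mRw and pRw.
D: fails — vR²x but no t with vRt and xRt.
E: fails — sR²t but no w* with sRw* and tRw*.
Valid on: B.

B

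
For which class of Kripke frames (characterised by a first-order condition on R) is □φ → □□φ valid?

Transitivity

Suppose □φ→□□φ is valid. Take Rxy, Ryz and set V(φ)={w : Rxw}. Then □φ at x, so □□φ at x, so □φ at y, so φ at z, i.e. Rxz.
Conversely, on a frame with transitivity the schema holds at every world under every valuation.
So the correspondent is transitivity.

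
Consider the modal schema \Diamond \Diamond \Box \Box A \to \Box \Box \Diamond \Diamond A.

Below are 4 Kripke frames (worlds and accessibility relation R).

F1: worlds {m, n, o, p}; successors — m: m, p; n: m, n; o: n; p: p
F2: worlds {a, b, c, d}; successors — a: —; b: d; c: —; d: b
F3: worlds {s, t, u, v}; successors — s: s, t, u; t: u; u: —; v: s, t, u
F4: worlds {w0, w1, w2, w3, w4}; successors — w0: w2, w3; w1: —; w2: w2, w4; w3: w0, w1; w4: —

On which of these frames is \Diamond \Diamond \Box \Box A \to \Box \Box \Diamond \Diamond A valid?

Frame correspondent (Sahlqvist): \forall x \forall y \forall z ((x R^2 y \wedge x R^2 z) \to \exists w (y R^2 w \wedge z R^2 w)) — i.e. a generalized confluence (Geach) condition.
F1: satisfies the condition.
F2: satisfies the condition.
F3: fails — sR²s, sR²t but no w with sR²w and tR²w.
F4: fails — w0R²w0, w0R²w1 but no w with w0R²w and w1R²w.
Valid on: F1, F2.

F1, F2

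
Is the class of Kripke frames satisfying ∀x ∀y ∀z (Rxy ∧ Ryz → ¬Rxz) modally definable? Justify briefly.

Not definable by any modal formula

Modal frame validity is preserved under surjective bounded morphisms.
The 3-cycle (worlds w0,w1,w2 with w0→w1→w2→w0) is intransitive. Mapping every world to a single reflexive point • is a surjective bounded morphism; the reflexive point is not intransitive (R••∧R•• but R••).
So the class is not modally definable.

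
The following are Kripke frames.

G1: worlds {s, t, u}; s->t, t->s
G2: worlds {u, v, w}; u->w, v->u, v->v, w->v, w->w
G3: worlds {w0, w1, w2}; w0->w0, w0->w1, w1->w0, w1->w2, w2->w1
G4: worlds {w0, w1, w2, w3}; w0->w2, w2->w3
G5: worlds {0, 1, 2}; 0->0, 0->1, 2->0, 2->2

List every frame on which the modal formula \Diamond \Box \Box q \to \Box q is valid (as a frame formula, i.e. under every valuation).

G1, G3

The schema corresponds to a generalized confluence (Geach) condition: \forall x \forall y \forall z ((xRy \wedge xRz) \to \exists w (y R^2 w \wedge z = w)).
G1: holds.
G2: fails — vRu, vRu but no t with uR²t and u=t.
G3: holds.
G4: fails — w0Rw2, w0Rw2 but no w with w2R²w and w2=w.
G5: fails — 0R1, 0R0 but no w with 1R²w and 0=w.
Valid on: G1, G3.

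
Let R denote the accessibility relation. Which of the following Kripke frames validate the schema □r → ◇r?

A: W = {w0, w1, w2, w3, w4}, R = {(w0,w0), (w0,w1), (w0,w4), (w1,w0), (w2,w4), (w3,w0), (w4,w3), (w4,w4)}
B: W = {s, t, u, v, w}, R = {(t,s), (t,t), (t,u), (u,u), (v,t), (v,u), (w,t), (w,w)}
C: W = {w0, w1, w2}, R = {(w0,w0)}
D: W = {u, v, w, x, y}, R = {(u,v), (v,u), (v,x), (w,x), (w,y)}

A

Frame correspondent (Sahlqvist): ∀x ∃y Rxy — i.e. seriality.
A: holds.
B: fails — world s has no successor.
C: fails — world w1 has no successor.
D: fails — world x has no successor.
Valid on: A.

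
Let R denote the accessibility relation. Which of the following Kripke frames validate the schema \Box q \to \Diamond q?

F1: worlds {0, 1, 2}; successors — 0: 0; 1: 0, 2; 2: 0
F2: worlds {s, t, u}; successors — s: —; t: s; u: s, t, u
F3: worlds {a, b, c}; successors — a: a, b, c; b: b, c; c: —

Frame correspondent (Sahlqvist): \forall x \exists y Rxy — i.e. seriality.
F1: condition met.
F2: fails — world s has no successor.
F3: fails — world c has no successor.

F1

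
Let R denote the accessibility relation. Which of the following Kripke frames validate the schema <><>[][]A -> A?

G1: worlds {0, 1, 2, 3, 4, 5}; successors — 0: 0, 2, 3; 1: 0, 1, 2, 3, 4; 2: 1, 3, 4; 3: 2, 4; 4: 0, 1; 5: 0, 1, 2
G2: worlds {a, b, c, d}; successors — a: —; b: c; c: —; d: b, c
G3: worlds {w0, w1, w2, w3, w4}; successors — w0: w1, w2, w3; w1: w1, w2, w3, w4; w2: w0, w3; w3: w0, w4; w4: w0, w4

G3

The schema corresponds to a generalized confluence (Geach) condition: forall x forall y (x R^2 y -> exists w (y R^2 w & x = w)).
G1: fails — 2R²3 but no w with 3R²w and 2=w.
G2: fails — dR²c but no w with cR²w and d=w.
G3: satisfies the condition.
Valid on: G3.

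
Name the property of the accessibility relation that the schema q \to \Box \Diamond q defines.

symmetry: \forall x \forall y (Rxy \to Ryx)

Suppose q→□◇q is valid. Take Rxy and set V(q)={x}. Then q at x, so □◇q at x, so ◇q at y, so some z with Ryz has q; z=x, i.e. Ryx.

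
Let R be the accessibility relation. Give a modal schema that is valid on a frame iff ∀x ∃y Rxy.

The condition is seriality. The D schema □p → ◇p defines it.
Suppose □p→◇p is valid. At any x set V(p)=W. Then □p at x, so ◇p at x, so x has a successor.

□p → ◇p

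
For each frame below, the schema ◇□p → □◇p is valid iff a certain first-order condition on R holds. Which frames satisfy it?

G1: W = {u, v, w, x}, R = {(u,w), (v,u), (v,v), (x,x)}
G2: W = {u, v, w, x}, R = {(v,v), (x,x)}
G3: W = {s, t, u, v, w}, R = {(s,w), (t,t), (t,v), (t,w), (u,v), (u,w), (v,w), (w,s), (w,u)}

G2

Frame correspondent (Sahlqvist): ∀x ∀y ∀z (Rxy ∧ Rxz → ∃w (Ryw ∧ Rzw)) — i.e. convergence.
G1: fails — Ruw and Ruw but w and w have no common successor.
G2: condition met.
G3: fails — Rtv and Rtw but v and w have no common successor.
Valid on: G2.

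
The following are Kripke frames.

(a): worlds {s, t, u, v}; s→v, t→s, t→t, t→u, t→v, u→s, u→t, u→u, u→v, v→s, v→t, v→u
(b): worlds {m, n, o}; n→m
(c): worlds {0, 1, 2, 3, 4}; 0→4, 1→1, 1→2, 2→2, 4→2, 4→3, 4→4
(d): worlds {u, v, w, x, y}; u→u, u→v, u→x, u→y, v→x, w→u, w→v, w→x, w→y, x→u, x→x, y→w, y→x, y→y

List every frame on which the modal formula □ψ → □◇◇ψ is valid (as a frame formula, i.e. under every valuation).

This is the axiom for a generalized confluence (Geach) condition; its first-order frame correspondent is ∀x ∀z (xRz → ∃w (xRw ∧ zR²w)).
(a): ✓.
(b): fails — nRm but no w with nRw and mR²w.
(c): fails — 4R3 but no w with 4Rw and 3R²w.
(d): ✓.

(a), (d)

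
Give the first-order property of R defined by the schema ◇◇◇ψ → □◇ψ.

∀x ∀y ∀z ((xR³y ∧ xRz) → ∃w (y = w ∧ zRw))

This is a Sahlqvist (Geach-type) schema ◇^3□^0ψ → □^1◇^1ψ.
Minimal-valuation argument: fix x; take any y with xR^3y and any z with xR^1z. Set V(ψ) to the set of worlds R-reachable from y in exactly 0 steps. Then □^0ψ holds at y, so the antecedent holds at x; validity forces ◇^1ψ at z, giving a w with zR^1w and yR^0w.
First-order correspondent: ∀x ∀y ∀z ((xR³y ∧ xRz) → ∃w (y = w ∧ zRw)).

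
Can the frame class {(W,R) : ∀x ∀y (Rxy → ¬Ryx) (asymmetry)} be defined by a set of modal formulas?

If a class were modally definable it would be closed under surjective bounded morphisms (Goldblatt–Thomason).
The 5-cycle (worlds 0,1,2,3,4 with 0→1→2→3→4→0) is asymmetric. Mapping every world to a single reflexive point • is a surjective bounded morphism, and the reflexive point is not asymmetric (R•• but asymmetry requires ¬R••).
So no modal formula (or set of formulas) defines exactly the asymmetric frames.

No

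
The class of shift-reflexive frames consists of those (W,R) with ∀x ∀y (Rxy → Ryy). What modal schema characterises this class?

□(□p → p)

This is shift-reflexivity; the standard corresponding axiom is T□: □(□p → p).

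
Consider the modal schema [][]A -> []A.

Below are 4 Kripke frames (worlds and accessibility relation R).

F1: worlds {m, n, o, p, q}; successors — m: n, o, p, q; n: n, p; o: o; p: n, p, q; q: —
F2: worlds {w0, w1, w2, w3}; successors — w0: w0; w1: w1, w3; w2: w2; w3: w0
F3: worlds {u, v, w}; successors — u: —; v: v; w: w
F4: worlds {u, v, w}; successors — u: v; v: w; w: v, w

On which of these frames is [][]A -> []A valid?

The schema corresponds to density: forall x forall y (Rxy -> exists z (Rxz & Rzy)).
F1: satisfies the condition.
F2: satisfies the condition.
F3: satisfies the condition.
F4: fails — Ruv but no z with Ruz and Rzv.

F1, F2, F3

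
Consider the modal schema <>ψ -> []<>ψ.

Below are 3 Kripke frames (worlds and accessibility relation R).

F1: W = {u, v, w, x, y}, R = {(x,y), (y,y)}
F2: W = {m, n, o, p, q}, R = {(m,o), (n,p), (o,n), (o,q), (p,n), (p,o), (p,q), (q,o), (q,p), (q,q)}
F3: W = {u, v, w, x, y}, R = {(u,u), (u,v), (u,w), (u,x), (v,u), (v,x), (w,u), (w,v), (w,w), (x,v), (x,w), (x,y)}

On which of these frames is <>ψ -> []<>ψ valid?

F1

This is the axiom for the Euclidean property; its first-order frame correspondent is forall x forall y forall z (Rxy & Rxz -> Ryz).
F1: holds.
F2: fails — Rmo and Rmo but not Roo.
F3: fails — Ruv and Ruv but not Rvv.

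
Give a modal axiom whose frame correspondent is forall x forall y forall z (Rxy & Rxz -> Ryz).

This is the Euclidean property; the standard corresponding axiom is 5: ◇q → □◇q.
Suppose ◇q→□◇q is valid. Take Rxy, Rxz and set V(q)={y}. Then ◇q at x, so □◇q at x, so ◇q at z, so some w with Rzw has q; w=y, i.e. Rzy. By symmetry of the argument, Ryz.

◇q → □◇q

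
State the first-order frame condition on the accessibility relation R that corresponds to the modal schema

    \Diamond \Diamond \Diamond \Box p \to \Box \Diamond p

\forall x \forall y \forall z ((x R^3 y \wedge xRz) \to \exists w (yRw \wedge zRw))

This is a Sahlqvist (Geach-type) schema ◇^3□^1p → □^1◇^1p.
Minimal-valuation argument: fix x; take any y with xR^3y and any z with xR^1z. Set V(p) to the set of worlds R-reachable from y in exactly 1 step. Then □^1p holds at y, so the antecedent holds at x; validity forces ◇^1p at z, giving a w with zR^1w and yR^1w.
First-order correspondent: \forall x \forall y \forall z ((x R^3 y \wedge xRz) \to \exists w (yRw \wedge zRw)).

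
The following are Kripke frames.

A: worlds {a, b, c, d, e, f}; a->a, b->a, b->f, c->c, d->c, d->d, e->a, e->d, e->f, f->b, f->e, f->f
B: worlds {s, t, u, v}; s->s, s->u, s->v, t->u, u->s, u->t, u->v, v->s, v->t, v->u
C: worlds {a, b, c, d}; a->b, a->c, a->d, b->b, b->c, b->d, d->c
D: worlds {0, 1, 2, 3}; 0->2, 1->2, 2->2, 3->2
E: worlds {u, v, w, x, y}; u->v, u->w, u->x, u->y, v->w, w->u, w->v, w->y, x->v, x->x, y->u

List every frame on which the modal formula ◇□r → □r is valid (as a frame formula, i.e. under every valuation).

The schema corresponds to the Euclidean property: ∀x ∀y ∀z (Rxy ∧ Rxz → Ryz).
A: fails — Rbf and Rba but not Rfa.
B: fails — Rsv and Rsv but not Rvv.
C: fails — Rac and Rab but not Rcb.
D: ✓.
E: fails — Ruv and Ruv but not Rvv.

D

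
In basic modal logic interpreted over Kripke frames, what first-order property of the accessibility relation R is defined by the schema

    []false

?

emptiness of R

This schema is the Ver axiom.
Its frame correspondent is emptiness of R — forall x forall y ~Rxy.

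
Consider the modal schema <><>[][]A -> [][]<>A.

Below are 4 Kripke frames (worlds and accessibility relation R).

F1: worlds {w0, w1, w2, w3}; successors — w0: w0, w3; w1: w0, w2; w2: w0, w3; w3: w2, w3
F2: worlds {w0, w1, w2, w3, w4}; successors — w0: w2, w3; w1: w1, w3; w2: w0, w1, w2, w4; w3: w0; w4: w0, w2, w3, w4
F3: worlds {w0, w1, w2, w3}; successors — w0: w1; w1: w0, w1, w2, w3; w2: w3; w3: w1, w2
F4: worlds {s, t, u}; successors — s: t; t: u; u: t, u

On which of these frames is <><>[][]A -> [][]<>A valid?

F1, F4

This is the axiom for a generalized confluence (Geach) condition; its first-order frame correspondent is forall x forall y forall z ((x R^2 y & x R^2 z) -> exists w (y R^2 w & zRw)).
F1: satisfies the condition.
F2: fails — w1R²w3, w1R²w3 but no w with w3R²w and w3Rw.
F3: fails — w0R²w2, w0R²w2 but no w with w2R²w and w2Rw.
F4: satisfies the condition.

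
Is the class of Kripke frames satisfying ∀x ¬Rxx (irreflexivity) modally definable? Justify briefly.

No — not modally definable

Any modally definable frame class is closed under surjective bounded morphisms.
The 4-cycle (worlds s,t,u,v with s→t→u→v→s) is irreflexive, and the map sending every world to a single reflexive point • is a surjective bounded morphism (forth: every edge maps to (•,•); back: every world has a successor). So any modal formula valid on the 4-cycle is also valid on the reflexive point, which is not irreflexive.
So no modal formula (or set of formulas) defines exactly the irreflexive frames.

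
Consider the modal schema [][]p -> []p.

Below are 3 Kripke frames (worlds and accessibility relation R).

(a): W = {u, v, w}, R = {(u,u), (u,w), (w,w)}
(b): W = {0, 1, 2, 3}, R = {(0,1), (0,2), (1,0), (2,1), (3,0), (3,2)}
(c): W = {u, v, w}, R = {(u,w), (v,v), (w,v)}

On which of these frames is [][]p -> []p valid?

(a)

The schema corresponds to density: forall x forall y (Rxy -> exists z (Rxz & Rzy)).
(a): condition met.
(b): fails — R10 but no z with R1z and Rz0.
(c): fails — Ruw but no z with Ruz and Rzw.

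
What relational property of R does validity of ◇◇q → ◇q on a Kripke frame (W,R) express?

transitivity: ∀x ∀y ∀z (Rxy ∧ Ryz → Rxz)

This schema is equivalent to the 4 axiom □q → □□q.
It corresponds to transitivity: ∀x ∀y ∀z (Rxy ∧ Ryz → Rxz).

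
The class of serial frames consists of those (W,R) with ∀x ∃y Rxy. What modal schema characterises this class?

The condition is seriality. The D schema □p → ◇p defines it.
Suppose □p→◇p is valid. At any x set V(p)=W. Then □p at x, so ◇p at x, so x has a successor.

□p → ◇p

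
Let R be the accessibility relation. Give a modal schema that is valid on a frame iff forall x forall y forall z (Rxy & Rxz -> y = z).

◇r → □r

The condition is partial functionality. The CD schema ◇r → □r defines it.
Suppose ◇r→□r is valid. Take Rxy, Rxz and set V(r)={y}. Then ◇r at x, so □r at x, so r at z, i.e. z=y.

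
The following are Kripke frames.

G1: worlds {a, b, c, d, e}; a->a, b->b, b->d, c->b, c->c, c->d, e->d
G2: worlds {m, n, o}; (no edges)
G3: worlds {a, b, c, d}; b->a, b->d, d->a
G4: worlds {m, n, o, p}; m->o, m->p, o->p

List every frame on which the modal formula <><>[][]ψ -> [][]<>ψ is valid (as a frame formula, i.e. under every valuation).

Frame correspondent (Sahlqvist): forall x forall y forall z ((x R^2 y & x R^2 z) -> exists w (y R^2 w & zRw)) — i.e. a generalized confluence (Geach) condition.
G1: fails — bR²b, bR²d but no w with bR²w and dRw.
G2: holds.
G3: fails — bR²a, bR²a but no w with aR²w and aRw.
G4: fails — mR²p, mR²p but no w with pR²w and pRw.

G2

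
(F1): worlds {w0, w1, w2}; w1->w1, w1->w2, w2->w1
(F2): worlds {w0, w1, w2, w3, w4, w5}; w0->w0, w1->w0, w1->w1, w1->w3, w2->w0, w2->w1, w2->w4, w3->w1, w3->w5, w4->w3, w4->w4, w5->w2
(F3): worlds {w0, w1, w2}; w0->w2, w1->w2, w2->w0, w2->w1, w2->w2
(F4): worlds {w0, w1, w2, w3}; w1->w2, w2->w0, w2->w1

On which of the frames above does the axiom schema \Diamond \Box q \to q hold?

The schema corresponds to symmetry: \forall x \forall y (Rxy \to Ryx).
(F1): condition met.
(F2): fails — Rw1w0 but not Rw0w1.
(F3): condition met.
(F4): fails — Rw2w0 but not Rw0w2.
Valid on: (F1), (F3).

(F1), (F3)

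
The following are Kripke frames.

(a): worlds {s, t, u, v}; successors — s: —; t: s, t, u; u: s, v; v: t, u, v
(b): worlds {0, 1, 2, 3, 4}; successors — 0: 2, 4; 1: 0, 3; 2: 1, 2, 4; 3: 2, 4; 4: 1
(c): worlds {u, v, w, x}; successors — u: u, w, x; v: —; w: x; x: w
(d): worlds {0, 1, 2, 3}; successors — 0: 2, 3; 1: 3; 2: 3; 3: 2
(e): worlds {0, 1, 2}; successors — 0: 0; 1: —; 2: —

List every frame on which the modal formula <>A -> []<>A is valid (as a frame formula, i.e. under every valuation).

(e)

This is the axiom for the Euclidean property; its first-order frame correspondent is forall x forall y forall z (Rxy & Rxz -> Ryz).
(a): fails — Rts and Rts but not Rss.
(b): fails — R04 and R02 but not R42.
(c): fails — Ruw and Ruw but not Rww.
(d): fails — R02 and R02 but not R22.
(e): condition met.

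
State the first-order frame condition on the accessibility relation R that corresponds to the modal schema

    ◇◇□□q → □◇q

This is a Sahlqvist (Geach-type) schema ◇^2□^2q → □^1◇^1q.
First-order correspondent: ∀x ∀y ∀z ((xR²y ∧ xRz) → ∃w (yR²w ∧ zRw)).

∀x ∀y ∀z ((xR²y ∧ xRz) → ∃w (yR²w ∧ zRw))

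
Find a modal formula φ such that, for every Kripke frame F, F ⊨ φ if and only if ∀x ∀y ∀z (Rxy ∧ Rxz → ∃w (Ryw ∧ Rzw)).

◇□r → □◇r

This is convergence; the standard corresponding axiom is .2: ◇□r → □◇r.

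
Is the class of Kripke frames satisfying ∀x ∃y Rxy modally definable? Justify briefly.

Definable; □q → ◇q defines it

The condition is seriality. A defining modal formula is □q → ◇q.
Suppose □q→◇q is valid. At any x set V(q)=W. Then □q at x, so ◇q at x, so x has a successor.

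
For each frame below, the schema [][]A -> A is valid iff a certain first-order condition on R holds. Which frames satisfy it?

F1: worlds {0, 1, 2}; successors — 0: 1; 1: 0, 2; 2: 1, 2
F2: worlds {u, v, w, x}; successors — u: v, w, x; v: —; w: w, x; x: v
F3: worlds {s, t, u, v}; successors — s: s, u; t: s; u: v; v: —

The schema corresponds to a generalized confluence (Geach) condition: forall x exists w (x R^2 w & x = w).
F1: condition met.
F2: fails — at u but no t with uR²t and u=t.
F3: fails — at t but no w with tR²w and t=w.
Valid on: F1.

F1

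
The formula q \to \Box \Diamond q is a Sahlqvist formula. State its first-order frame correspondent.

This is the B axiom.
It corresponds to symmetry: \forall x \forall y (Rxy \to Ryx).

symmetry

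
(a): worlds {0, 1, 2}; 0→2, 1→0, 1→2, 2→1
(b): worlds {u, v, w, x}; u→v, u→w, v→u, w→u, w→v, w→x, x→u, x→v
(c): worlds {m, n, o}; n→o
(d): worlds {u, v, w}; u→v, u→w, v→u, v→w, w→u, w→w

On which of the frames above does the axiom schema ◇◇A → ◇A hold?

The schema corresponds to transitivity: ∀x ∀y ∀z (Rxy ∧ Ryz → Rxz).
(a): fails — R12 and R21 but not R11.
(b): fails — Ruv and Rvu but not Ruu.
(c): condition met.
(d): fails — Ruv and Rvu but not Ruu.
Valid on: (c).

(c)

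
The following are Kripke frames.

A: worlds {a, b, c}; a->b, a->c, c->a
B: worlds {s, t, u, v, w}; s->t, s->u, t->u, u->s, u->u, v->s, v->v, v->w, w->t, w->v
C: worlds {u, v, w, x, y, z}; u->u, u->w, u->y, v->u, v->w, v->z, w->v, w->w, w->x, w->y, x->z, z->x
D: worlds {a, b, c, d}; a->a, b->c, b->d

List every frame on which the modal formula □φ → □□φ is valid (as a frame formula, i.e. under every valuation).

D

The schema corresponds to transitivity: ∀x ∀y ∀z (Rxy ∧ Ryz → Rxz).
A: fails — Rac and Rca but not Raa.
B: fails — Rwt and Rtu but not Rwu.
C: fails — Ruw and Rwx but not Rux.
D: ✓.
Valid on: D.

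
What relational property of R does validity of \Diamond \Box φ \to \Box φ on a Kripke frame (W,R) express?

This is frame-equivalent to ◇φ → □◇φ (substitute ¬φ for φ and contrapose).
Suppose ◇φ→□◇φ is valid. Take Rxy, Rxz and set V(φ)={y}. Then ◇φ at x, so □◇φ at x, so ◇φ at z, so some w with Rzw has φ; w=y, i.e. Rzy. By symmetry of the argument, Ryz.

The Euclidean property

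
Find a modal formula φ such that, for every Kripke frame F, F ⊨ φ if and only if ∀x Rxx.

A defining formula is □r → r (the T axiom).
Suppose □r→r is valid. At any x set V(r)={w : Rxw}. Then □r holds at x, so r holds at x, i.e. Rxx.

□r → r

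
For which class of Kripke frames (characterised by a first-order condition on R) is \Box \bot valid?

□⊥ is valid iff no world has any successor (otherwise □⊥ fails at any world with one).
Conversely, on a frame with emptiness of R the schema holds at every world under every valuation.
So the correspondent is emptiness of R.

emptiness of R: \forall x \forall y \neg Rxy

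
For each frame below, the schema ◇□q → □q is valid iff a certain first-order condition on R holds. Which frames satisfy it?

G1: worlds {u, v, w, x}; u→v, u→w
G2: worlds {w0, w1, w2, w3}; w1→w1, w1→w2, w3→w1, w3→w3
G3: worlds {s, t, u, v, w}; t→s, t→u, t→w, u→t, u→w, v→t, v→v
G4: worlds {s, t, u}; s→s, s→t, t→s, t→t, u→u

This is the axiom for the Euclidean property; its first-order frame correspondent is ∀x ∀y ∀z (Rxy ∧ Rxz → Ryz).
G1: fails — Ruv and Ruv but not Rvv.
G2: fails — Rw1w2 and Rw1w2 but not Rw2w2.
G3: fails — Rts and Rts but not Rss.
G4: satisfies the condition.
Valid on: G4.

G4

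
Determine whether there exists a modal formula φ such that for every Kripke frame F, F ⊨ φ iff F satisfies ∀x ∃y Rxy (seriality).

Yes, by □q → ◇q

This is a Sahlqvist condition; the D axiom □q → ◇q defines it.
Suppose □q→◇q is valid. At any x set V(q)=W. Then □q at x, so ◇q at x, so x has a successor.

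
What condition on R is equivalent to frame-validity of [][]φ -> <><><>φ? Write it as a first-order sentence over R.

This is a Sahlqvist (Geach-type) schema ◇^0□^2φ → □^0◇^3φ.
First-order correspondent: forall x exists w (x R^2 w & x R^3 w).

forall x exists w (x R^2 w & x R^3 w)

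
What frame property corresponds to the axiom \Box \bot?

□⊥ is valid iff no world has any successor (otherwise □⊥ fails at any world with one).

emptiness of R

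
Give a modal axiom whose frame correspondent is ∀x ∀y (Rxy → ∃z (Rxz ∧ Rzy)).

A defining formula is □□p → □p (the C4 axiom).
Suppose □□p→□p is valid. Take Rxy and set V(p)={w : xR²w}. Then □□p at x, so □p at x, so p at y, i.e. ∃z(Rxz∧Rzy).

□□p → □p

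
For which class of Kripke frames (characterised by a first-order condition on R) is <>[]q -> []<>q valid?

Suppose ◇□q→□◇q is valid. Take Rxy, Rxz and set V(q)={w : Ryw}. Then □q at y so ◇□q at x, so □◇q at x, so ◇q at z, giving w with Rzw and Ryw.

convergence: forall x forall y forall z (Rxy & Rxz -> exists w (Ryw & Rzw))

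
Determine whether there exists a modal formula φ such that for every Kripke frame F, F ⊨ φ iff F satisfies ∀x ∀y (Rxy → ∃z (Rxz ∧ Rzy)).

This is a Sahlqvist condition; the C4 axiom □□p → □p defines it.

Definable; □□p → □p defines it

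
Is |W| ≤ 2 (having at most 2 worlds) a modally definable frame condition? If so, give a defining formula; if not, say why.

Any modally definable frame class is closed under disjoint unions.
Any modal formula valid on each of 3 disjoint one-world frames is valid on their disjoint union (validity is preserved under disjoint unions). Each one-world frame has |W|=1≤2, but the union has |W|=3.
So the class is not modally definable.

Not modally definable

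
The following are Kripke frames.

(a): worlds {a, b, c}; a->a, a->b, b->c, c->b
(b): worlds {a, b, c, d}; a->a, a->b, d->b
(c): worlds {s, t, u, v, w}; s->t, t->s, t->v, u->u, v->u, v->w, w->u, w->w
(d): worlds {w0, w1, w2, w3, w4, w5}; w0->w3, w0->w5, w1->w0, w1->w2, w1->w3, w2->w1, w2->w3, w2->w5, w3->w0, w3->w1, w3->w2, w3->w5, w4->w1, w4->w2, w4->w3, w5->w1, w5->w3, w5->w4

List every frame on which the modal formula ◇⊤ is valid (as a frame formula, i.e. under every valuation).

Frame correspondent (Sahlqvist): ∀x ∃y Rxy — i.e. seriality.
(a): condition met.
(b): fails — world b has no successor.
(c): condition met.
(d): condition met.
Valid on: (a), (c), (d).

(a), (c), (d)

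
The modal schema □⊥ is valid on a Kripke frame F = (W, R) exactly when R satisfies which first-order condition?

Emptiness of R

□⊥ is valid iff no world has any successor (otherwise □⊥ fails at any world with one).
Conversely, on a frame with emptiness of R the schema holds at every world under every valuation.
Frame condition: ∀x ∀y ¬Rxy.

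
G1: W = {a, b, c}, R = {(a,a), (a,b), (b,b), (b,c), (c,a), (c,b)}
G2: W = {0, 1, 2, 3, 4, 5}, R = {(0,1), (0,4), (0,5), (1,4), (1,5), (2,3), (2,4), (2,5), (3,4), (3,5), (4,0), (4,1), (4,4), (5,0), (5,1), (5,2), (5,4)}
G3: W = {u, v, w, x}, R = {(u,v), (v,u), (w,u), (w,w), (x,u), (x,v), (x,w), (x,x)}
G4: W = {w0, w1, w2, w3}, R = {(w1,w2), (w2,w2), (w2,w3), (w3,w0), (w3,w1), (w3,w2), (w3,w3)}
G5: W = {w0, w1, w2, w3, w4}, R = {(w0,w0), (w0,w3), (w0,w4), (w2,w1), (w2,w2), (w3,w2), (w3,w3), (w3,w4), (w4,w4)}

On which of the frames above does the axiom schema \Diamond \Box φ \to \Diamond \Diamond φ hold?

This is the axiom for a generalized confluence (Geach) condition; its first-order frame correspondent is \forall x \forall y (xRy \to \exists w (yRw \wedge x R^2 w)).
G1: ✓.
G2: ✓.
G3: ✓.
G4: fails — w3Rw0 but no w with w0Rw and w3R²w.
G5: fails — w2Rw1 but no w with w1Rw and w2R²w.
Valid on: G1, G2, G3.

G1, G2, G3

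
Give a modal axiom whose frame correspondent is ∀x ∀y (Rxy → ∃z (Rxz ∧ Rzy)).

□□ψ → □ψ

A defining formula is □□ψ → □ψ (the C4 axiom).
Suppose □□ψ→□ψ is valid. Take Rxy and set V(ψ)={w : xR²w}. Then □□ψ at x, so □ψ at x, so ψ at y, i.e. ∃z(Rxz∧Rzy).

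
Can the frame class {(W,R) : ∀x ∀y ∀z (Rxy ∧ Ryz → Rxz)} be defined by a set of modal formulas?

Yes: it is transitivity, defined by the 4 schema □q → □□q.
Suppose □q→□□q is valid. Take Rxy, Ryz and set V(q)={w : Rxw}. Then □q at x, so □□q at x, so □q at y, so q at z, i.e. Rxz.

Yes, by □q → □□q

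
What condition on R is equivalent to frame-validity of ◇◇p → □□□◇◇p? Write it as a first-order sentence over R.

This is a Sahlqvist (Geach-type) schema ◇^2□^0p → □^3◇^2p.
Minimal-valuation argument: fix x; take any y with xR^2y and any z with xR^3z. Set V(p) to the set of worlds R-reachable from y in exactly 0 steps. Then □^0p holds at y, so the antecedent holds at x; validity forces ◇^2p at z, giving a w with zR^2w and yR^0w.
First-order correspondent: ∀x ∀y ∀z ((xR²y ∧ xR³z) → ∃w (y = w ∧ zR²w)).

∀x ∀y ∀z ((xR²y ∧ xR³z) → ∃w (y = w ∧ zR²w))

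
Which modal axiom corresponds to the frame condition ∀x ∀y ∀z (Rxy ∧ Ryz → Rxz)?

□p → □□p

A defining formula is □p → □□p (the 4 axiom).
Suppose □p→□□p is valid. Take Rxy, Ryz and set V(p)={w : Rxw}. Then □p at x, so □□p at x, so □p at y, so p at z, i.e. Rxz.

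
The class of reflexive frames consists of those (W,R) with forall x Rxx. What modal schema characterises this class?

This is reflexivity; the standard corresponding axiom is T: □q → q.
Suppose □q→q is valid. At any x set V(q)={w : Rxw}. Then □q holds at x, so q holds at x, i.e. Rxx.

□q → q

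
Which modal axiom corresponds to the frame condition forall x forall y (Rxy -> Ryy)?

□(□p → p)

This is shift-reflexivity; the standard corresponding axiom is T□: □(□p → p).
Suppose □(□p→p) is valid. Take Rxy and set V(p)={w : Ryw}. Then at y, □p holds; since □(□p→p) at x, □p→p at y, so p at y, i.e. Ryy.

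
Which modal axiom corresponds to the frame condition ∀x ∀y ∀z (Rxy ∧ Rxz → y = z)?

This is partial functionality; the standard corresponding axiom is CD: ◇p → □p.
Suppose ◇p→□p is valid. Take Rxy, Rxz and set V(p)={y}. Then ◇p at x, so □p at x, so p at z, i.e. z=y.

◇p → □p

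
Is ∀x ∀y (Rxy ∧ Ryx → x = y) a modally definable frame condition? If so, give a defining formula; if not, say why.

No

Modal frame validity is preserved under surjective bounded morphisms.
The 8-cycle (worlds a,b,c,d,e,f,g,h with a→b→c→d→e→f→g→h→a) is antisymmetric. Sending even-indexed worlds to • and odd-indexed worlds to ∘ is a surjective bounded morphism onto the two-world frame with •↔∘, which is not antisymmetric.
So the class is not modally definable.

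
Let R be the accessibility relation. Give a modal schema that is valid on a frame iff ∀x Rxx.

□s → s

The condition is reflexivity. The T schema □s → s defines it.
Suppose □s→s is valid. At any x set V(s)={w : Rxw}. Then □s holds at x, so s holds at x, i.e. Rxx.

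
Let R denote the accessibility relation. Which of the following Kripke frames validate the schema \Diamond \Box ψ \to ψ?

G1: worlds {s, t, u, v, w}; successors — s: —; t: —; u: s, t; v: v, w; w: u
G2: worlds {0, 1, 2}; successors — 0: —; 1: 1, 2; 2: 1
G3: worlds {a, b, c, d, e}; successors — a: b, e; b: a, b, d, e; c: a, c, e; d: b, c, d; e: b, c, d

This is the axiom for a generalized confluence (Geach) condition; its first-order frame correspondent is \forall x \forall y (xRy \to \exists w (yRw \wedge x = w)).
G1: fails — uRs but no w* with sRw* and u=w*.
G2: holds.
G3: fails — aRe but no w with eRw and a=w.

G2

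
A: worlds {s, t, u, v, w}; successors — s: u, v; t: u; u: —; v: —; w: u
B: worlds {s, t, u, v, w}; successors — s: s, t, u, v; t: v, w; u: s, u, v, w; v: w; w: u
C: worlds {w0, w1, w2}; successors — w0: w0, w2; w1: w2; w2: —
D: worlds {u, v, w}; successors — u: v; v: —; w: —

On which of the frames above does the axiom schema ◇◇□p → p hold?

A, D

Frame correspondent (Sahlqvist): ∀x ∀y (xR²y → ∃w (yRw ∧ x = w)) — i.e. a generalized confluence (Geach) condition.
A: holds.
B: fails — sR²t but no w* with tRw* and s=w*.
C: fails — w0R²w2 but no w with w2Rw and w0=w.
D: holds.
Valid on: A, D.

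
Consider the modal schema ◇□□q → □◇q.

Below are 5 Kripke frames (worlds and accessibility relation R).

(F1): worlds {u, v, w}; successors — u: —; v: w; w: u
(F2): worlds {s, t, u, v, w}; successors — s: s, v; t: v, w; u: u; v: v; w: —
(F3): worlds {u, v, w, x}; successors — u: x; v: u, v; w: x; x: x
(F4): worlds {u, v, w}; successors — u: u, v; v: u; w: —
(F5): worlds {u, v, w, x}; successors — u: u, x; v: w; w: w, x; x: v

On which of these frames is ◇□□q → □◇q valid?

The schema corresponds to a generalized confluence (Geach) condition: ∀x ∀y ∀z ((xRy ∧ xRz) → ∃w (yR²w ∧ zRw)).
(F1): fails — vRw, vRw but no t with wR²t and wRt.
(F2): fails — tRv, tRw but no w* with vR²w* and wRw*.
(F3): fails — vRu, vRv but no t with uR²t and vRt.
(F4): ✓.
(F5): fails — uRx, uRu but no t with xR²t and uRt.
Valid on: (F4).

(F4)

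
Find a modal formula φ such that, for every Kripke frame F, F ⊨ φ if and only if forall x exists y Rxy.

The condition is seriality. The D schema □r → ◇r defines it.
Suppose □r→◇r is valid. At any x set V(r)=W. Then □r at x, so ◇r at x, so x has a successor.

□r → ◇r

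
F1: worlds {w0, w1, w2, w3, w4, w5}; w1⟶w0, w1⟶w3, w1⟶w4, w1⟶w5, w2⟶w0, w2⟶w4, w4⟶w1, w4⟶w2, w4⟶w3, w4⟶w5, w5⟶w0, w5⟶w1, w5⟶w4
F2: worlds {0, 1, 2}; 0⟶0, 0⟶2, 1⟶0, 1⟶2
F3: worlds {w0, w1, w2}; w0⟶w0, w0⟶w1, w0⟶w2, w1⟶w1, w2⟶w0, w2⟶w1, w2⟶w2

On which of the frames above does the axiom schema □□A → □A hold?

F2, F3

The schema corresponds to density: ∀x ∀y (Rxy → ∃z (Rxz ∧ Rzy)).
F1: fails — Rw2w4 but no z with Rw2z and Rzw4.
F2: holds.
F3: holds.
Valid on: F2, F3.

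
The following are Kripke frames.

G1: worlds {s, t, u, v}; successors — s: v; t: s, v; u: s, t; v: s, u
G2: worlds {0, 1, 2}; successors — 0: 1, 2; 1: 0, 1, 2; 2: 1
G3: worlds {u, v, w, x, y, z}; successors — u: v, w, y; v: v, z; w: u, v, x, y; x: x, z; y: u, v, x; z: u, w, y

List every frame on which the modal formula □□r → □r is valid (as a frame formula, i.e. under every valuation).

G2

Frame correspondent (Sahlqvist): ∀x ∀y (Rxy → ∃z (Rxz ∧ Rzy)) — i.e. density.
G1: fails — Rut but no z with Ruz and Rzt.
G2: ✓.
G3: fails — Ruw but no t with Rut and Rtw.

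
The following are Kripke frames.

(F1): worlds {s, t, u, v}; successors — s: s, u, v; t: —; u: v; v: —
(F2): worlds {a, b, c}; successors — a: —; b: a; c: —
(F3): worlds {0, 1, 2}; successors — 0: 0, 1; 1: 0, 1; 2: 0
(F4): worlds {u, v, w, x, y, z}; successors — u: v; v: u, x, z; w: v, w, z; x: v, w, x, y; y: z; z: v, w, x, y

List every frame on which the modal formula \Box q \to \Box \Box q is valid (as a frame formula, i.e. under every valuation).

Frame correspondent (Sahlqvist): \forall x \forall y \forall z (Rxy \wedge Ryz \to Rxz) — i.e. transitivity.
(F1): satisfies the condition.
(F2): satisfies the condition.
(F3): fails — R20 and R01 but not R21.
(F4): fails — Ruv and Rvz but not Ruz.

(F1), (F2)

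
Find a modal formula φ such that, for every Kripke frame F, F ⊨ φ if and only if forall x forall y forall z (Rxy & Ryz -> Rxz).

The condition is transitivity. The 4 schema □p → □□p defines it.
Suppose □p→□□p is valid. Take Rxy, Ryz and set V(p)={w : Rxw}. Then □p at x, so □□p at x, so □p at y, so p at z, i.e. Rxz.

□p → □□p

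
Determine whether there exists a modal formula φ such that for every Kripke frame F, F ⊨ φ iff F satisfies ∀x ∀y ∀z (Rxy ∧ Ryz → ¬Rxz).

If a class were modally definable it would be closed under surjective bounded morphisms (Goldblatt–Thomason).
The 7-cycle (worlds w0,w1,w2,w3,w4,w5,w6 with w0→w1→w2→w3→w4→w5→w6→w0) is intransitive. Mapping every world to a single reflexive point • is a surjective bounded morphism; the reflexive point is not intransitive (R••∧R•• but R••).
Hence intransitivity is not modally definable.

No — not modally definable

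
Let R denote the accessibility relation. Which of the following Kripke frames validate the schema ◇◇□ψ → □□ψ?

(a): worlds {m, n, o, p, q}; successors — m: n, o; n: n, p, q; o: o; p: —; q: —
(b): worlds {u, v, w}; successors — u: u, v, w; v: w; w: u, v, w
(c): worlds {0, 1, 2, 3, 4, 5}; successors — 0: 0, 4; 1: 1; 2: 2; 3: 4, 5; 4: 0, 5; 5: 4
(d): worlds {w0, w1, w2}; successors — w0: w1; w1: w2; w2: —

none

This is the axiom for a generalized confluence (Geach) condition; its first-order frame correspondent is ∀x ∀y ∀z ((xR²y ∧ xR²z) → ∃w (yRw ∧ z = w)).
(a): fails — mR²n, mR²o but no w with nRw and o=w.
(b): fails — uR²v, uR²u but no t with vRt and u=t.
(c): fails — 0R²0, 0R²5 but no w with 0Rw and 5=w.
(d): fails — w0R²w2, w0R²w2 but no w with w2Rw and w2=w.
Valid on no frame.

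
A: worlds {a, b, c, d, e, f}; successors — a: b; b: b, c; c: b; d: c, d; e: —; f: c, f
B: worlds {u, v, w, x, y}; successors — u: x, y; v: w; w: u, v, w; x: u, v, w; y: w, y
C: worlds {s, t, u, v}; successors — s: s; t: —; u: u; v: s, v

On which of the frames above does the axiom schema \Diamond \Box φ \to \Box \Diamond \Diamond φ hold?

This is the axiom for a generalized confluence (Geach) condition; its first-order frame correspondent is \forall x \forall y \forall z ((xRy \wedge xRz) \to \exists w (yRw \wedge z R^2 w)).
A: ✓.
B: fails — wRu, wRv but no t with uRt and vR²t.
C: ✓.

A, C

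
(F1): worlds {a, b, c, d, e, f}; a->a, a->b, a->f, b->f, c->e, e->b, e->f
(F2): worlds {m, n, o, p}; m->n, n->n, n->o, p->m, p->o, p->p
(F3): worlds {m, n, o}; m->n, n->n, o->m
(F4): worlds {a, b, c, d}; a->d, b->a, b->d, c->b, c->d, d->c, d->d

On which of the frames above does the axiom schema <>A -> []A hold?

This is the axiom for partial functionality; its first-order frame correspondent is forall x forall y forall z (Rxy & Rxz -> y = z).
(F1): fails — a sees both a and b.
(F2): fails — n sees both n and o.
(F3): ✓.
(F4): fails — b sees both a and d.

(F3)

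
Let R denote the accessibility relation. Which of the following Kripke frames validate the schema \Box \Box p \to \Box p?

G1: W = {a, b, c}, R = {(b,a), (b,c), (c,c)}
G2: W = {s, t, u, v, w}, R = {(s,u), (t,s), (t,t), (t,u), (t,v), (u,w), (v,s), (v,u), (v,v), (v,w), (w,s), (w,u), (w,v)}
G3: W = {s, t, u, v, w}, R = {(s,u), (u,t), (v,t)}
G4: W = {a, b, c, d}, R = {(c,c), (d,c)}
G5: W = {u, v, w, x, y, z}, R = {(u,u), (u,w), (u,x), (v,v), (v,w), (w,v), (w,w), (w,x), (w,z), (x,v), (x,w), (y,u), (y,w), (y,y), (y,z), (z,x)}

Frame correspondent (Sahlqvist): \forall x \forall y (Rxy \to \exists z (Rxz \wedge Rzy)) — i.e. density.
G1: fails — Rba but no z with Rbz and Rza.
G2: fails — Ruw but no z with Ruz and Rzw.
G3: fails — Rsu but no z with Rsz and Rzu.
G4: holds.
G5: fails — Rzx but no t with Rzt and Rtx.
Valid on: G4.

G4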